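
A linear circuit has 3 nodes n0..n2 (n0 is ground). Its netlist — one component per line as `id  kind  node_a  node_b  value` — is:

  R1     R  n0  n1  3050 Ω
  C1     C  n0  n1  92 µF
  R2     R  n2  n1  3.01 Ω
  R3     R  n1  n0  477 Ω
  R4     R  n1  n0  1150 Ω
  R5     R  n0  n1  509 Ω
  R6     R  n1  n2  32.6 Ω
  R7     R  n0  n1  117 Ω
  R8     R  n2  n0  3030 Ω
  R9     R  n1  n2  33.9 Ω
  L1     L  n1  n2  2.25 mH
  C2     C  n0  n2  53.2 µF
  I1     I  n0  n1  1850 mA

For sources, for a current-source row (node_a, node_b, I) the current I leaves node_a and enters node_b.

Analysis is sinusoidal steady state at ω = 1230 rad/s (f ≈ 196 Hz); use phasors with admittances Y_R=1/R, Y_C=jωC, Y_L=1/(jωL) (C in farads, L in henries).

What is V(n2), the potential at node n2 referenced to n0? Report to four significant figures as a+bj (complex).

0.1741-10.85j V

Apply KCL at each of the 2 non-ground nodes and solve the resulting linear system.
Node n1: branches {R1, C1, R2, R3, R4, R5, R6, R7, R9, L1, I1} → V_1 = 1.143-9.936j
Node n2: branches {R2, R6, R8, R9, L1, C2} → V_2 = 0.1741-10.85j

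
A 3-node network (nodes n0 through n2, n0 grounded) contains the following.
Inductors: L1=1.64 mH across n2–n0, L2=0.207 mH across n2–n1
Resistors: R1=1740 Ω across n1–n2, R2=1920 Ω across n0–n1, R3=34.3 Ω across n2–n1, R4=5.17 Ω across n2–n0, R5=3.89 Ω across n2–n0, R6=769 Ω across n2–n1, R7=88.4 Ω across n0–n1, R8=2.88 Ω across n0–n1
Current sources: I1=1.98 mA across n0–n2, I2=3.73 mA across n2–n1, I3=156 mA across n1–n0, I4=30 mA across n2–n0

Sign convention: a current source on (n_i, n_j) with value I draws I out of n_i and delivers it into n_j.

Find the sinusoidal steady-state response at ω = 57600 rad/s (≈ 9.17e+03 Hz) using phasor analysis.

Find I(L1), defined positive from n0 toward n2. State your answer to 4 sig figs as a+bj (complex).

MNA unknowns: 2 node voltages V₁..V_2
L1: Y=0.000-0.01059j on G[2,0]
R1: Y=0.0005747+0.000j on G[1,2]
R2: Y=0.0005208+0.000j on G[0,1]
I1: z[0]−=0.00198, z[2]+=0.00198
R3: Y=0.02915+0.000j on G[2,1]
I2: z[2]−=0.00373, z[1]+=0.00373
R4: Y=0.1934+0.000j on G[2,0]
L2: Y=0.000-0.08387j on G[2,1]
R5: Y=0.2571+0.000j on G[2,0]
R6: Y=0.001300+0.000j on G[2,1]
R7: Y=0.01131+0.000j on G[0,1]
I3: z[1]−=0.156, z[0]+=0.156
R8: Y=0.3472+0.000j on G[0,1]
I4: z[2]−=0.03, z[0]+=0.03
solve → V1=-0.3783-0.05485j, V2=-0.1079+0.04118j

-0.0004359-0.001143j A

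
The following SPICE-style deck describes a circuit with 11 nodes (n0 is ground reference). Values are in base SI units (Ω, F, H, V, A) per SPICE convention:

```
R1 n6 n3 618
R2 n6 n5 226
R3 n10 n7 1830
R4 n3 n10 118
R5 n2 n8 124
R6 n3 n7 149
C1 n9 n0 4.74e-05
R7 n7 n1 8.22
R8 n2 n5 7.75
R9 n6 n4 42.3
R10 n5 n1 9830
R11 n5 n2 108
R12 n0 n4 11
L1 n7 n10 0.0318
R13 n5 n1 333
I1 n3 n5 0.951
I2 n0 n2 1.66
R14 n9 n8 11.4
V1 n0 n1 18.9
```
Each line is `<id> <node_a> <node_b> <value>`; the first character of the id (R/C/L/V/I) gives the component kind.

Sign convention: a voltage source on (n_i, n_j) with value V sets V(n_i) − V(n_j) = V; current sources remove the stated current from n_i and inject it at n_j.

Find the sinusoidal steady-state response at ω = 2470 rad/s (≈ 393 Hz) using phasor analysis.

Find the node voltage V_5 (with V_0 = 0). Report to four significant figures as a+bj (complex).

177.9-6.110j V

Apply KCL at each of the 10 non-ground nodes and solve the resulting linear system.
Node n1: branches {R7, R10, R13, V1} → V_1 = -18.90+0.000j
Node n2: branches {R5, R8, R11, I2} → V_2 = 180.3-6.376j
Node n3: branches {R1, R4, R6, I1} → V_3 = -82.50-15.28j
Node n4: branches {R9, R12} → V_4 = 5.439-0.4306j
Node n5: branches {R2, R8, R10, R11, R13, I1} → V_5 = 177.9-6.110j
Node n6: branches {R1, R2, R9} → V_6 = 26.36-2.087j
Node n7: branches {R3, R6, R7, L1} → V_7 = -25.27+0.1755j
Node n8: branches {R5, R14} → V_8 = 15.47-10.94j
Node n9: branches {C1, R14} → V_9 = 0.3141-11.35j
Node n10: branches {R3, R4, L1} → V_10 = -36.39-30.04j
Source currents: i(V1)=0.1638-0.002380j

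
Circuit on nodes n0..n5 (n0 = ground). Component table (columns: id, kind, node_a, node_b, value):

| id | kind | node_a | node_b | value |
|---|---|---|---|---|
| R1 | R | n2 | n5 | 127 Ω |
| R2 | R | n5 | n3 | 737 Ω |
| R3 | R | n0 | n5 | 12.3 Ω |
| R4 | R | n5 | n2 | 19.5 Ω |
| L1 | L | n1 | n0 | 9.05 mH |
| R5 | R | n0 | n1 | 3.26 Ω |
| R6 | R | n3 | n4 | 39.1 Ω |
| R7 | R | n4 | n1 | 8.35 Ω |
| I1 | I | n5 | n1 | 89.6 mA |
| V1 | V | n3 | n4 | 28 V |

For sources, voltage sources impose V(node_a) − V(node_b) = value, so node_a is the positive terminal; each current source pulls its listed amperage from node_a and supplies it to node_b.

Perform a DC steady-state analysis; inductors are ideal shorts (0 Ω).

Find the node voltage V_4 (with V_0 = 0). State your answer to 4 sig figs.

Element admittances at DC:
  Y(R1) = 0.007874 S between n2,n5
  Y(R2) = 0.001357 S between n5,n3
  Y(R3) = 0.08130 S between n0,n5
  Y(R4) = 0.05128 S between n5,n2
  L1: short n1↔n0 (DC inductor)
  Y(R5) = 0.3067 S between n0,n1
  Y(R6) = 0.02558 S between n3,n4
  Y(R7) = 0.1198 S between n4,n1
  I1: injects 0.0896 A into n1 (from n5)
  V1: constraint V(n3)−V(n4) = 28
Assemble and solve the 7×7 MNA system:
  V(n1)=0.000  V(n2)=-0.6296  V(n3)=27.68  V(n4)=-0.3207  V(n5)=-0.6296
  i(L1)=0.05119  i(V1)=-0.7545

-0.3207 V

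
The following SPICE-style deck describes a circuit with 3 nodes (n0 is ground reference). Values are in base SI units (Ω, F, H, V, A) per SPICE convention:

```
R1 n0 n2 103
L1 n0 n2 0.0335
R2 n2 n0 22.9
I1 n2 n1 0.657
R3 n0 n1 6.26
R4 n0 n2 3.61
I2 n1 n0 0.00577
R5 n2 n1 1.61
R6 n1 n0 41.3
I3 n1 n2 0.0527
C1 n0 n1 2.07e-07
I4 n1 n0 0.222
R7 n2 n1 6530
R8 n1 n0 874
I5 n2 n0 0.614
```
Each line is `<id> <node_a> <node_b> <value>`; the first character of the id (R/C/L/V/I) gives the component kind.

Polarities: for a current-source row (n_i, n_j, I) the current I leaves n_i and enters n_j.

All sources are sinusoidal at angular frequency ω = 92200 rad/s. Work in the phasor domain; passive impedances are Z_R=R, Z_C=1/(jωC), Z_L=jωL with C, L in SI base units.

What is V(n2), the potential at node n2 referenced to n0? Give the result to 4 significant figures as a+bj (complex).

-1.961+0.03107j V

Element admittances at ω=92200 rad/s:
  Y(R1) = 0.009709+0.000j S between n0,n2
  Y(L1) = 0.000-0.0003238j S between n0,n2
  Y(R2) = 0.04367+0.000j S between n2,n0
  I1: injects 0.657 A into n1 (from n2)
  Y(R3) = 0.1597+0.000j S between n0,n1
  Y(R4) = 0.2770+0.000j S between n0,n2
  I2: injects 0.00577 A into n0 (from n1)
  Y(R5) = 0.6211+0.000j S between n2,n1
  Y(R6) = 0.02421+0.000j S between n1,n0
  I3: injects 0.0527 A into n2 (from n1)
  Y(C1) = 0.000+0.01909j S between n0,n1
  I4: injects 0.222 A into n0 (from n1)
  Y(R7) = 0.0001531+0.000j S between n2,n1
  Y(R8) = 0.001144+0.000j S between n1,n0
  I5: injects 0.614 A into n0 (from n2)
Assemble and solve the 2×2 MNA system:
  V(n1)=-1.043+0.04862j  V(n2)=-1.961+0.03107j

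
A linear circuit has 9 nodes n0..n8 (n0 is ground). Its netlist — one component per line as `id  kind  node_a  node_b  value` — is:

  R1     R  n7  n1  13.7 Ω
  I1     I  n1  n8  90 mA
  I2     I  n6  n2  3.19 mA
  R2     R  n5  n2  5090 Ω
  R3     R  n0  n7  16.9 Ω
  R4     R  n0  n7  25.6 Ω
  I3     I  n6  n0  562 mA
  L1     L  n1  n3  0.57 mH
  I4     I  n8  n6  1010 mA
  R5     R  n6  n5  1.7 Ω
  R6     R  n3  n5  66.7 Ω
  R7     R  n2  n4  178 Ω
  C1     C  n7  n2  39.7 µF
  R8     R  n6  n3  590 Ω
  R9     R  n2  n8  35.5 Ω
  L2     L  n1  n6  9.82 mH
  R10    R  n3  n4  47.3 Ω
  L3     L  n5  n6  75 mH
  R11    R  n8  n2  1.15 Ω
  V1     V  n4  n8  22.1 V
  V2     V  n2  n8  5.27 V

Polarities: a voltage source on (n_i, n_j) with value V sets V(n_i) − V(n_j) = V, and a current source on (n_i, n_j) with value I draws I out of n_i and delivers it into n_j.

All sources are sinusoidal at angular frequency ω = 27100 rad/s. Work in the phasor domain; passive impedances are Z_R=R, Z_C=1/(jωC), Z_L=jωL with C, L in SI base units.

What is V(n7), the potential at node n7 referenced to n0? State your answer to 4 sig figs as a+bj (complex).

-5.721+0.000j V

Element admittances at ω=27100 rad/s:
  Y(R1) = 0.07299+0.000j S between n7,n1
  I1: injects 0.09 A into n8 (from n1)
  I2: injects 0.00319 A into n2 (from n6)
  Y(R2) = 0.0001965+0.000j S between n5,n2
  Y(R3) = 0.05917+0.000j S between n0,n7
  Y(R4) = 0.03906+0.000j S between n0,n7
  I3: injects 0.562 A into n0 (from n6)
  Y(L1) = 0.000-0.06474j S between n1,n3
  I4: injects 1.01 A into n6 (from n8)
  Y(R5) = 0.5882+0.000j S between n6,n5
  Y(R6) = 0.01499+0.000j S between n3,n5
  Y(R7) = 0.005618+0.000j S between n2,n4
  Y(C1) = 0.000+1.076j S between n7,n2
  Y(R8) = 0.001695+0.000j S between n6,n3
  Y(R9) = 0.02817+0.000j S between n2,n8
  Y(L2) = 0.000-0.003758j S between n1,n6
  Y(R10) = 0.02114+0.000j S between n3,n4
  Y(L3) = 0.000-0.0004920j S between n5,n6
  Y(R11) = 0.8696+0.000j S between n8,n2
  V1: constraint V(n4)−V(n8) = 22.1
  V2: constraint V(n2)−V(n8) = 5.27
Assemble and solve the 10×10 MNA system:
  V(n1)=1.654-1.787j  V(n2)=-5.600+1.023j  V(n3)=2.264+7.087j  V(n4)=11.23+1.023j  V(n5)=25.27+12.39j  V(n6)=25.87+12.53j  V(n7)=-5.721+0.000j  V(n8)=-10.87+1.023j
  i(V1)=-0.2841+0.1282j  i(V2)=-3.527-0.1282j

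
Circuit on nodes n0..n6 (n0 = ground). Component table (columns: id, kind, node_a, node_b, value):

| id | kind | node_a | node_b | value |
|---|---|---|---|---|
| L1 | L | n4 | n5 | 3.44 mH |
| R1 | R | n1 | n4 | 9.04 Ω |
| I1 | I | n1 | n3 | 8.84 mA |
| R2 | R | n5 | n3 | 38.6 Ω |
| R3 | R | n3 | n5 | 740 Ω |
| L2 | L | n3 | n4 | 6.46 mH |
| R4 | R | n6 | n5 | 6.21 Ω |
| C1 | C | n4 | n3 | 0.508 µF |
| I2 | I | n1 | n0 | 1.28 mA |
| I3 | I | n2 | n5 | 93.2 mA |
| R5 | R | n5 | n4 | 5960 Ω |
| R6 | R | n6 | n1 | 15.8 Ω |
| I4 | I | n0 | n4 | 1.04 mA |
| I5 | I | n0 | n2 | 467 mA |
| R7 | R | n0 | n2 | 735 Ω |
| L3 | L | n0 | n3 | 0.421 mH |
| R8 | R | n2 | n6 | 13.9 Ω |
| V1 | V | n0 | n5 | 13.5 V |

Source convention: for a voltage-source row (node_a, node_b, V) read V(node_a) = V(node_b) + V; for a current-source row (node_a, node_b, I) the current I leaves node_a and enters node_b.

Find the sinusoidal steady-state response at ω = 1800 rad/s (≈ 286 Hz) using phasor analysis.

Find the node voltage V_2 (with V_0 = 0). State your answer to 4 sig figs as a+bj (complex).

Apply KCL at each of the 6 non-ground nodes and solve the resulting linear system.
Node n1: branches {R1, I1, I2, R6} → V_1 = -9.746-0.2749j
Node n2: branches {I3, I5, R7, R8} → V_2 = -5.443-0.07566j
Node n3: branches {I1, R2, R3, L2, C1, L3} → V_3 = -0.5555-0.2684j
Node n4: branches {L1, R1, L2, C1, R5, I4} → V_4 = -9.084-0.3880j
Node n5: branches {L1, R2, R3, R4, I3, R5, V1} → V_5 = -13.50+0.000j
Node n6: branches {R4, R6, R8} → V_6 = -10.74-0.07709j
Source currents: i(V1)=-0.8283+0.7329j

-5.443-0.07566j V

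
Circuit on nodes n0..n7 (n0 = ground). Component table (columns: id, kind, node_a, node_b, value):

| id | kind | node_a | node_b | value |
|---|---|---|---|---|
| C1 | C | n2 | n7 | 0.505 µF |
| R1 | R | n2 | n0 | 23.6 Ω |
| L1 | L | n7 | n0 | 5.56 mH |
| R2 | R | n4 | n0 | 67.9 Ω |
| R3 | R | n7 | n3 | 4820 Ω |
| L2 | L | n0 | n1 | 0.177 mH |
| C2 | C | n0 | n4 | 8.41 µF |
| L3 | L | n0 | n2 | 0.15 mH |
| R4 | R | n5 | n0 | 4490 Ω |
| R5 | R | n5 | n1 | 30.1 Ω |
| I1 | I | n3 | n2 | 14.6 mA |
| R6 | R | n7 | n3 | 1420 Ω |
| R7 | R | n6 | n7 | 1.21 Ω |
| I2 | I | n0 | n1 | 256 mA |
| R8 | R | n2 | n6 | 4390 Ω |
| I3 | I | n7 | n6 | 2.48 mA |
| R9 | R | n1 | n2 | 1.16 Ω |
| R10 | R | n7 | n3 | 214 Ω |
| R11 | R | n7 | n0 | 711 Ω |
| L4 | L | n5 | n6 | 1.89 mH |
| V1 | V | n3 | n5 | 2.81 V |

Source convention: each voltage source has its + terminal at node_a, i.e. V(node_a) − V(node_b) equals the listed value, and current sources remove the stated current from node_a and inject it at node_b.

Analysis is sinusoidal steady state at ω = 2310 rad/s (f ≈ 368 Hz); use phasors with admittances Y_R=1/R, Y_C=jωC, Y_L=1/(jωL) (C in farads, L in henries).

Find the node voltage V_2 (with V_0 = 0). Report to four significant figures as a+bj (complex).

Element admittances at ω=2310 rad/s:
  Y(C1) = 0.000+0.001167j S between n2,n7
  Y(R1) = 0.04237+0.000j S between n2,n0
  Y(L1) = 0.000-0.07786j S between n7,n0
  Y(R2) = 0.01473+0.000j S between n4,n0
  Y(R3) = 0.0002075+0.000j S between n7,n3
  Y(L2) = 0.000-2.446j S between n0,n1
  Y(C2) = 0.000+0.01943j S between n0,n4
  Y(L3) = 0.000-2.886j S between n0,n2
  Y(R4) = 0.0002227+0.000j S between n5,n0
  Y(R5) = 0.03322+0.000j S between n5,n1
  I1: injects 0.0146 A into n2 (from n3)
  Y(R6) = 0.0007042+0.000j S between n7,n3
  Y(R7) = 0.8264+0.000j S between n6,n7
  I2: injects 0.256 A into n1 (from n0)
  Y(R8) = 0.0002278+0.000j S between n2,n6
  I3: injects 0.00248 A into n6 (from n7)
  Y(R9) = 0.8621+0.000j S between n1,n2
  Y(R10) = 0.004673+0.000j S between n7,n3
  Y(R11) = 0.001406+0.000j S between n7,n0
  Y(L4) = 0.000-0.2290j S between n5,n6
  V1: constraint V(n3)−V(n5) = 2.81
Assemble and solve the 8×8 MNA system:
  V(n1)=0.02699+0.08543j  V(n2)=-0.01944+0.01925j  V(n3)=2.625-0.1840j  V(n4)=0.000+0.000j  V(n5)=-0.1850-0.1840j  V(n6)=-0.1436-0.08424j  V(n7)=-0.1190-0.09574j
  i(V1)=-0.02992+0.0004926j

-0.01944+0.01925j V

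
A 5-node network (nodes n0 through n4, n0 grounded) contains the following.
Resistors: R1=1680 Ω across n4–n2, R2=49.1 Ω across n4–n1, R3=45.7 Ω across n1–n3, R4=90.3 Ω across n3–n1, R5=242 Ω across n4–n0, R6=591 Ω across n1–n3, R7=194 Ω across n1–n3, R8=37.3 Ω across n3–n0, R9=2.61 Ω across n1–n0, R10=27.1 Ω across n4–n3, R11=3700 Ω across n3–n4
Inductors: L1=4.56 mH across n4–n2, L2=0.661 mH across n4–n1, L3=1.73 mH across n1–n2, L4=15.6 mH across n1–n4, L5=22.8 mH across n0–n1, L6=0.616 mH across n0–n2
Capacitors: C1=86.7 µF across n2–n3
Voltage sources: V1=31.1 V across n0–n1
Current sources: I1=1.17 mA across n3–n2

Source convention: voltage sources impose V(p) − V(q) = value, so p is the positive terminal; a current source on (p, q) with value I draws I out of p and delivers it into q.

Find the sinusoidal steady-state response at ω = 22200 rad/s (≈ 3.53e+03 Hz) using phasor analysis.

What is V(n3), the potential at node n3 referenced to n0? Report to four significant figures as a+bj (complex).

-15.05-4.794j V

MNA unknowns: 4 node voltages V₁..V_4 plus 1 source current (V1)
R1: Y=0.0005952+0.000j on G[4,2]
L1: Y=0.000-0.009878j on G[4,2]
R2: Y=0.02037+0.000j on G[4,1]
C1: Y=0.000+1.925j on G[2,3]
R3: Y=0.02188+0.000j on G[1,3]
L2: Y=0.000-0.06815j on G[4,1]
L3: Y=0.000-0.02604j on G[1,2]
R4: Y=0.01107+0.000j on G[3,1]
R5: Y=0.004132+0.000j on G[4,0]
L4: Y=0.000-0.002888j on G[1,4]
R6: Y=0.001692+0.000j on G[1,3]
R7: Y=0.005155+0.000j on G[1,3]
L5: Y=0.000-0.001976j on G[0,1]
L6: Y=0.000-0.07313j on G[0,2]
R8: Y=0.02681+0.000j on G[3,0]
R9: Y=0.3831+0.000j on G[1,0]
R10: Y=0.03690+0.000j on G[4,3]
R11: Y=0.0002703+0.000j on G[3,4]
V1: row V0−V1=31.1, i_V1 at 0,1
I1: z[3]−=0.00117, z[2]+=0.00117
solve → V1=-31.10+0.000j, V2=-15.37-5.098j, V3=-15.05-4.794j, V4=-24.40+3.300j
aux → i_V1=-12.79+1.071j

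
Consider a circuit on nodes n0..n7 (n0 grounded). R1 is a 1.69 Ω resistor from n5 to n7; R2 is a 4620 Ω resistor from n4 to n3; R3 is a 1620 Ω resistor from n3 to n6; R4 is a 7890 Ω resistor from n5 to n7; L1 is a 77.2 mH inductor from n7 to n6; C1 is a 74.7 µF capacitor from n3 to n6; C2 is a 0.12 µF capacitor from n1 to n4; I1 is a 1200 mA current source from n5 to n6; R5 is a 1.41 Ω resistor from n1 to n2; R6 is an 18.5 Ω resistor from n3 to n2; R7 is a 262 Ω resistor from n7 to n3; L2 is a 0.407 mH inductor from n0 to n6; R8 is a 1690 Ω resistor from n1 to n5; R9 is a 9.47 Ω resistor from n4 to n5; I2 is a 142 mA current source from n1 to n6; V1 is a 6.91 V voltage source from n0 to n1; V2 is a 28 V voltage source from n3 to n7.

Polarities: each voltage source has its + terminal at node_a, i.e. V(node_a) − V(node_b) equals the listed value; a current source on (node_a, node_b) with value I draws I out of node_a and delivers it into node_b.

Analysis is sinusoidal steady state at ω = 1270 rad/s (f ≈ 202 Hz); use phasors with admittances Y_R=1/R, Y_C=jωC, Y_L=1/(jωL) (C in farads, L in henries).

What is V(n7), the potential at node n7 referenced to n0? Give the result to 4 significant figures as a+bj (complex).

MNA unknowns: 7 node voltages V₁..V_7 plus 2 source currents (V1, V2)
R1: Y=0.5917+0.000j on G[5,7]
R2: Y=0.0002165+0.000j on G[4,3]
R3: Y=0.0006173+0.000j on G[3,6]
R4: Y=0.0001267+0.000j on G[5,7]
L1: Y=0.000-0.01020j on G[7,6]
C1: Y=0.000+0.09487j on G[3,6]
C2: Y=0.000+0.0001524j on G[1,4]
I1: z[5]−=1.2, z[6]+=1.2
R5: Y=0.7092+0.000j on G[1,2]
R6: Y=0.05405+0.000j on G[3,2]
R7: Y=0.003817+0.000j on G[7,3]
L2: Y=0.000-1.935j on G[0,6]
R8: Y=0.0005917+0.000j on G[1,5]
R9: Y=0.1056+0.000j on G[4,5]
I2: z[1]−=0.142, z[6]+=0.142
V1: row V0−V1=6.91, i_V1 at 0,1
V2: row V3−V7=28, i_V2 at 3,7
solve → V1=-6.910+0.000j, V2=-7.150+0.8503j, V3=-10.29+12.01j, V4=-40.19+12.05j, V5=-40.27+12.00j, V6=0.3128+0.1724j, V7=-38.29+12.01j
aux → i_V1=0.3335-0.6051j, i_V2=1.186+0.3958j

-38.29+12.01j V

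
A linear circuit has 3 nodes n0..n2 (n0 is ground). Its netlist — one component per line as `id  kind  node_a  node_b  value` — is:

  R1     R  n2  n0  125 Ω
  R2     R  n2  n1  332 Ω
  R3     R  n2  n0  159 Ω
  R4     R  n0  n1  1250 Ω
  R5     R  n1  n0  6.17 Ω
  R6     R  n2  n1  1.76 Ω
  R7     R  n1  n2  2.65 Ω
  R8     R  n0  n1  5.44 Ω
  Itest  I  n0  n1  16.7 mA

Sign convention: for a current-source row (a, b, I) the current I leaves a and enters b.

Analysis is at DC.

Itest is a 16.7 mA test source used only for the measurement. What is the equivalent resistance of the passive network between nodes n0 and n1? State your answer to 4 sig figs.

Apply KCL at each of the 2 non-ground nodes and solve the resulting linear system.
Node n1: branches {R2, R4, R5, R6, R7, R8, Itest} → V_1 = 0.04629
Node n2: branches {R1, R2, R3, R6, R7} → V_2 = 0.04560

R_eq = 2.772 Ω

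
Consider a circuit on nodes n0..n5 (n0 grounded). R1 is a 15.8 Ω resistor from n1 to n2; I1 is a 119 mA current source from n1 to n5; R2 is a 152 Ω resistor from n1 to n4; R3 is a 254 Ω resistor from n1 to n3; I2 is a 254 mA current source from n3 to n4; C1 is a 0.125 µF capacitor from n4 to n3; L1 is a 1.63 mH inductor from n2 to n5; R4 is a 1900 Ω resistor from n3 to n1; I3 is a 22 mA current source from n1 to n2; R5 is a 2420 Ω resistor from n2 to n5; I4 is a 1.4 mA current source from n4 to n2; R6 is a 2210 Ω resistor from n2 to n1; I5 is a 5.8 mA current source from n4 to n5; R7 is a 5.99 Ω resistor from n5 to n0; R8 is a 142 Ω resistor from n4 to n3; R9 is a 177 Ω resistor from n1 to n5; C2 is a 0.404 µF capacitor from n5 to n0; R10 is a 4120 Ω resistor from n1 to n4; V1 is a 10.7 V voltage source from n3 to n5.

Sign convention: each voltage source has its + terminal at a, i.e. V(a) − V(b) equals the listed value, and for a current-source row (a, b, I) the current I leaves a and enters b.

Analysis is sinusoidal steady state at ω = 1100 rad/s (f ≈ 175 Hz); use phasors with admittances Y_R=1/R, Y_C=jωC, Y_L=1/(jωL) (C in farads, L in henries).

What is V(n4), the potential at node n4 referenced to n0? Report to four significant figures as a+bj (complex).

23.65-0.07793j V

Element admittances at ω=1100 rad/s:
  Y(R1) = 0.06329+0.000j S between n1,n2
  I1: injects 0.119 A into n5 (from n1)
  Y(R2) = 0.006579+0.000j S between n1,n4
  Y(R3) = 0.003937+0.000j S between n1,n3
  I2: injects 0.254 A into n4 (from n3)
  Y(C1) = 0.000+0.0001375j S between n4,n3
  Y(L1) = 0.000-0.5577j S between n2,n5
  Y(R4) = 0.0005263+0.000j S between n3,n1
  I3: injects 0.022 A into n2 (from n1)
  Y(R5) = 0.0004132+0.000j S between n2,n5
  I4: injects 0.0014 A into n2 (from n4)
  Y(R6) = 0.0004525+0.000j S between n2,n1
  I5: injects 0.0058 A into n5 (from n4)
  Y(R7) = 0.1669+0.000j S between n5,n0
  Y(R8) = 0.007042+0.000j S between n4,n3
  Y(R9) = 0.005650+0.000j S between n1,n5
  Y(C2) = 0.000+0.0004444j S between n5,n0
  Y(R10) = 0.0002427+0.000j S between n1,n4
  V1: constraint V(n3)−V(n5) = 10.7
Assemble and solve the 6×6 MNA system:
  V(n1)=0.8475+0.1027j  V(n2)=0.004174+0.1383j  V(n3)=10.70+0.000j  V(n4)=23.65-0.07793j  V(n5)=0.000+0.000j
  i(V1)=-0.2067+0.001691j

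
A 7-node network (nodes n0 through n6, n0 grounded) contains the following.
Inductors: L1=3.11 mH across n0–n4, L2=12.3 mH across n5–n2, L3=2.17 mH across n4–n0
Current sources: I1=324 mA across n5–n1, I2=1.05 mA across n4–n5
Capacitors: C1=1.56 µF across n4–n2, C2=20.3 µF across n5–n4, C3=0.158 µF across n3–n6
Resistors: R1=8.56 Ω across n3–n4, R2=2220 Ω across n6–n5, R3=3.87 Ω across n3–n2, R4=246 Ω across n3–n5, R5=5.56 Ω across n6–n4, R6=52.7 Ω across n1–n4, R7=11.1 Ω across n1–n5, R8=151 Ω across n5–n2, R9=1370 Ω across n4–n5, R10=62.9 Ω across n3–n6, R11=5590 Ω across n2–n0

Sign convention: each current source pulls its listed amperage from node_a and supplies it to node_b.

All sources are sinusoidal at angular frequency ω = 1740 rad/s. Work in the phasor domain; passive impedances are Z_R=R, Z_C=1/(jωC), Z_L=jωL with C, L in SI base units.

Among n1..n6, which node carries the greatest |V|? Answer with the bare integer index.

1

Element admittances at ω=1740 rad/s:
  Y(L1) = 0.000-0.1848j S between n0,n4
  I1: injects 0.324 A into n1 (from n5)
  Y(C1) = 0.000+0.002714j S between n4,n2
  Y(R1) = 0.1168+0.000j S between n3,n4
  Y(R2) = 0.0004505+0.000j S between n6,n5
  Y(R3) = 0.2584+0.000j S between n3,n2
  Y(R4) = 0.004065+0.000j S between n3,n5
  Y(R5) = 0.1799+0.000j S between n6,n4
  Y(R6) = 0.01898+0.000j S between n1,n4
  Y(C2) = 0.000+0.03532j S between n5,n4
  Y(R7) = 0.09009+0.000j S between n1,n5
  Y(L2) = 0.000-0.04672j S between n5,n2
  Y(L3) = 0.000-0.2648j S between n4,n0
  Y(R8) = 0.006623+0.000j S between n5,n2
  Y(R9) = 0.0007299+0.000j S between n4,n5
  Y(C3) = 0.000+0.0002749j S between n3,n6
  Y(R10) = 0.01590+0.000j S between n3,n6
  Y(R11) = 0.0001789+0.000j S between n2,n0
  I2: injects 0.00105 A into n5 (from n4)
Assemble and solve the 6×6 MNA system:
  V(n1)=1.899+0.1125j  V(n2)=-0.2946+0.5120j  V(n3)=-0.2065+0.3374j  V(n4)=0.0002037+0.0001172j  V(n5)=-1.298+0.1361j  V(n6)=-0.01996+0.02750j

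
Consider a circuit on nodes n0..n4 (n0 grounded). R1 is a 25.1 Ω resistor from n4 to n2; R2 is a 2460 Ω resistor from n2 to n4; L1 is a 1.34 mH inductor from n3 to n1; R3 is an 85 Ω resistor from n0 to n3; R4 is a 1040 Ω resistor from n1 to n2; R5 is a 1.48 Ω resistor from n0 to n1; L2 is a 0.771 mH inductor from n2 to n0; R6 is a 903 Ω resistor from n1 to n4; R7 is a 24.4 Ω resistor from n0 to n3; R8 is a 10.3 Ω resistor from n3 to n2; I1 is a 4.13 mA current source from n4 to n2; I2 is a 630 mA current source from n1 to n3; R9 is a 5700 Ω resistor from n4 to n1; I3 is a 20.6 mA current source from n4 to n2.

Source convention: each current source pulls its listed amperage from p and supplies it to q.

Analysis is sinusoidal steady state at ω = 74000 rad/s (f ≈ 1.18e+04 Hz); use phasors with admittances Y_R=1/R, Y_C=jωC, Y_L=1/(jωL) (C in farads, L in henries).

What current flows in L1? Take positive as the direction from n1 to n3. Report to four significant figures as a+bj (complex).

Apply KCL at each of the 4 non-ground nodes and solve the resulting linear system.
Node n1: branches {L1, R4, R5, R6, I2, R9} → V_1 = -0.8406-0.1277j
Node n2: branches {R1, R2, R4, L2, R8, I1, I3} → V_2 = 7.765+5.490j
Node n3: branches {L1, R3, R7, R8, I2} → V_3 = 8.944+4.216j
Node n4: branches {R1, R2, R6, I1, R9, I3} → V_4 = 6.904+5.317j

-0.04380+0.09867j A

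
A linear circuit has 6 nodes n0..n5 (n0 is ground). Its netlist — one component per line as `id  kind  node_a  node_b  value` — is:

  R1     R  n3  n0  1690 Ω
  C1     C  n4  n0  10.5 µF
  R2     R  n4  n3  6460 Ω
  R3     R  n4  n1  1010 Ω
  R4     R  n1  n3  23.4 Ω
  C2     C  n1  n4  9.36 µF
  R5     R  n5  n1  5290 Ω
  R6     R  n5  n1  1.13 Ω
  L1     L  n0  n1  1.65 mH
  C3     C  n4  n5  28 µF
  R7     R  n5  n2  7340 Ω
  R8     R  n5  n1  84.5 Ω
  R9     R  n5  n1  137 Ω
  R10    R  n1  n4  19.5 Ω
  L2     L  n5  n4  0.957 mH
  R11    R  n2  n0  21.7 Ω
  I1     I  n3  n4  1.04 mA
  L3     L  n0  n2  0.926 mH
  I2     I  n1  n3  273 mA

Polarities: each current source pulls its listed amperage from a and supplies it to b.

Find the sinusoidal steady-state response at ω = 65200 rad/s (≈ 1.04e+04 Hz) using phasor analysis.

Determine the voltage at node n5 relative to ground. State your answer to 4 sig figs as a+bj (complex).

0.0008138+0.007422j V

Element admittances at ω=65200 rad/s:
  Y(R1) = 0.0005917+0.000j S between n3,n0
  Y(C1) = 0.000+0.6846j S between n4,n0
  Y(R2) = 0.0001548+0.000j S between n4,n3
  Y(R3) = 0.0009901+0.000j S between n4,n1
  Y(R4) = 0.04274+0.000j S between n1,n3
  Y(C2) = 0.000+0.6103j S between n1,n4
  Y(R5) = 0.0001890+0.000j S between n5,n1
  Y(R6) = 0.8850+0.000j S between n5,n1
  Y(L1) = 0.000-0.009295j S between n0,n1
  Y(C3) = 0.000+1.826j S between n4,n5
  Y(R7) = 0.0001362+0.000j S between n5,n2
  Y(R8) = 0.01183+0.000j S between n5,n1
  Y(R9) = 0.007299+0.000j S between n5,n1
  Y(R10) = 0.05128+0.000j S between n1,n4
  Y(L2) = 0.000-0.01603j S between n5,n4
  Y(R11) = 0.04608+0.000j S between n2,n0
  I1: injects 0.00104 A into n4 (from n3)
  Y(L3) = 0.000-0.01656j S between n0,n2
  I2: injects 0.273 A into n3 (from n1)
Assemble and solve the 5×5 MNA system:
  V(n1)=-0.002977+0.009151j  V(n2)=-4.822e-06+2.015e-05j  V(n3)=6.252+0.009014j  V(n4)=-4.968e-05+0.005528j  V(n5)=0.0008138+0.007422j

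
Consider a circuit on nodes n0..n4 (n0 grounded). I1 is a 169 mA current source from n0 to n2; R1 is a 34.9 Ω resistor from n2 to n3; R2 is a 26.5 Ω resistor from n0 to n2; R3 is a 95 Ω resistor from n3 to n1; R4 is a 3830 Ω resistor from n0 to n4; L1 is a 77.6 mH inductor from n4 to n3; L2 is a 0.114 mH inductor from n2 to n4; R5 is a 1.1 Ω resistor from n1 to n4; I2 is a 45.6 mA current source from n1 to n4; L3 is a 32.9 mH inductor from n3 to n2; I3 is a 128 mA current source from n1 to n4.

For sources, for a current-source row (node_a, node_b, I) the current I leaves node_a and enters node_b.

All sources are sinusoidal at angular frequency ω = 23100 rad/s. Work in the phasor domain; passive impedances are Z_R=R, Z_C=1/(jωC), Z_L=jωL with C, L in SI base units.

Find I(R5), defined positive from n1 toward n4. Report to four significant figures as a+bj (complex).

-0.1721-3.128e-05j A

Element admittances at ω=23100 rad/s:
  I1: injects 0.169 A into n2 (from n0)
  Y(R1) = 0.02865+0.000j S between n2,n3
  Y(R2) = 0.03774+0.000j S between n0,n2
  Y(R3) = 0.01053+0.000j S between n3,n1
  Y(R4) = 0.0002611+0.000j S between n0,n4
  Y(L1) = 0.000-0.0005579j S between n4,n3
  Y(L2) = 0.000-0.3797j S between n2,n4
  Y(R5) = 0.9091+0.000j S between n1,n4
  I2: injects 0.0456 A into n4 (from n1)
  Y(L3) = 0.000-0.001316j S between n3,n2
  I3: injects 0.128 A into n4 (from n1)
Assemble and solve the 4×4 MNA system:
  V(n1)=4.258+0.0007395j  V(n2)=4.448-5.355e-06j  V(n3)=4.397-0.002233j  V(n4)=4.448+0.0007739j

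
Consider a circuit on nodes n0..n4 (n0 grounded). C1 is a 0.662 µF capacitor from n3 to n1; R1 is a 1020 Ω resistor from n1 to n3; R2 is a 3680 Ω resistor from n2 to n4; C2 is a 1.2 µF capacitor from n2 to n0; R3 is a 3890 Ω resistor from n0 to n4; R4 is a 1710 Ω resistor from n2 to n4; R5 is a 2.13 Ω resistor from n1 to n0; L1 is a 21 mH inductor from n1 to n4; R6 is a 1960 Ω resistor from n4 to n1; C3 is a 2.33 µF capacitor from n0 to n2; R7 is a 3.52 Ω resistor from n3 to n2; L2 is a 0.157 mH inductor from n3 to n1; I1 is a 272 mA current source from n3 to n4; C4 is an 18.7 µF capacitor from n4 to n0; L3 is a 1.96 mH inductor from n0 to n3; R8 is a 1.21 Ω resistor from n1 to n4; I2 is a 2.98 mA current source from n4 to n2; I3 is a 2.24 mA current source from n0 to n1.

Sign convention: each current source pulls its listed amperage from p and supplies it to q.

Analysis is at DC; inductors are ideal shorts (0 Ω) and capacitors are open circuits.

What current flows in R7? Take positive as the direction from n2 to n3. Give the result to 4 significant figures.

0.002971 A

Apply KCL at each of the 4 non-ground nodes and solve the resulting linear system.
Node n1: branches {C1, R1, R5, L1, R6, L2, R8, I3} → V_1 = 0.000
Node n2: branches {R2, C2, R4, C3, R7, I2} → V_2 = 0.01046
Node n3: branches {C1, R1, R7, L2, I1, L3} → V_3 = 0.000
Node n4: branches {R2, R3, R4, L1, R6, I1, C4, R8, I2} → V_4 = 0.000
Source currents: i(L1)=-0.2690, i(L2)=-0.2713, i(L3)=-0.002240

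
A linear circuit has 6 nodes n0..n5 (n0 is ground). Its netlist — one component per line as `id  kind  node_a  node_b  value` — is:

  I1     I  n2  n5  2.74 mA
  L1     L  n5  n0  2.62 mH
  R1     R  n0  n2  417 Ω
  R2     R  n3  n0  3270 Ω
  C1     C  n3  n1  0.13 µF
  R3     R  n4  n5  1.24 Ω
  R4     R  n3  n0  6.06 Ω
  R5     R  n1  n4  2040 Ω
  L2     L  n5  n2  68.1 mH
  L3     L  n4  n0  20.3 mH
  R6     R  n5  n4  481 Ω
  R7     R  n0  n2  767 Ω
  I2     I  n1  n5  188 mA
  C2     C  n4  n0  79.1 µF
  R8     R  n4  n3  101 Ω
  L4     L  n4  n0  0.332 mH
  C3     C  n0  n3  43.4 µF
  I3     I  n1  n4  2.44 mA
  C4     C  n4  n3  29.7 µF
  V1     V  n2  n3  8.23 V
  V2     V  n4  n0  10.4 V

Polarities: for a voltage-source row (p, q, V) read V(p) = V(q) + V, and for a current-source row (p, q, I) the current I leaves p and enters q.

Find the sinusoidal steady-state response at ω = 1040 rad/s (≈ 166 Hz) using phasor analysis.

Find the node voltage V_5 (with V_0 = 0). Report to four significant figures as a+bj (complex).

8.781+3.977j V

MNA unknowns: 5 node voltages V₁..V_5 plus 2 source currents (V1, V2)
I1: z[2]−=0.00274, z[5]+=0.00274
L1: Y=0.000-0.3670j on G[5,0]
R1: Y=0.002398+0.000j on G[0,2]
R2: Y=0.0003058+0.000j on G[3,0]
C1: Y=0.000+0.0001352j on G[3,1]
R3: Y=0.8065+0.000j on G[4,5]
R4: Y=0.1650+0.000j on G[3,0]
R5: Y=0.0004902+0.000j on G[1,4]
L2: Y=0.000-0.01412j on G[5,2]
L3: Y=0.000-0.04737j on G[4,0]
R6: Y=0.002079+0.000j on G[5,4]
R7: Y=0.001304+0.000j on G[0,2]
I2: z[1]−=0.188, z[5]+=0.188
C2: Y=0.000+0.08226j on G[4,0]
R8: Y=0.009901+0.000j on G[4,3]
L4: Y=0.000-2.896j on G[4,0]
C3: Y=0.000+0.04514j on G[0,3]
I3: z[1]−=0.00244, z[4]+=0.00244
C4: Y=0.000+0.03089j on G[4,3]
V1: row V2−V3=8.23, i_V1 at 2,3
V2: row V4−V0=10.4, i_V2 at 4,0
solve → V1=-351.6+97.25j, V2=9.253+1.132j, V3=1.023+1.132j, V4=10.40+0.000j, V5=8.781+3.977j
aux → i_V1=0.003189+0.002473j, i_V2=-1.612+32.74j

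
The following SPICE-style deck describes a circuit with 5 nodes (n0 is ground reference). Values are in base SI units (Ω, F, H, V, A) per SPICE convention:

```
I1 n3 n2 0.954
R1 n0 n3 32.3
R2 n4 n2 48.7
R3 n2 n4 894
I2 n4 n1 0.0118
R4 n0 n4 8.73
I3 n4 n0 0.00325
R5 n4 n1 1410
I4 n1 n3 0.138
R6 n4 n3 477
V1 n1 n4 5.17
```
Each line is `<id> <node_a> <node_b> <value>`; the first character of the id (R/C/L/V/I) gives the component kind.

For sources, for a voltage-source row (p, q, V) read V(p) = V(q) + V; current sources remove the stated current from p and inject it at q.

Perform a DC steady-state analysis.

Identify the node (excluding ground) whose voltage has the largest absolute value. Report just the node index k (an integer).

2

MNA unknowns: 4 node voltages V₁..V_4 plus 1 source current (V1)
I1: z[3]−=0.954, z[2]+=0.954
R1: Y=0.03096 on G[0,3]
R2: Y=0.02053 on G[4,2]
R3: Y=0.001119 on G[2,4]
I2: z[4]−=0.0118, z[1]+=0.0118
R4: Y=0.1145 on G[0,4]
I3: z[4]−=0.00325, z[0]+=0.00325
R5: Y=0.0007092 on G[4,1]
I4: z[1]−=0.138, z[3]+=0.138
R6: Y=0.002096 on G[4,3]
V1: row V1−V4=5.17, i_V1 at 1,4
solve → V1=11.70, V2=50.59, V3=-24.27, V4=6.532
aux → i_V1=-0.1299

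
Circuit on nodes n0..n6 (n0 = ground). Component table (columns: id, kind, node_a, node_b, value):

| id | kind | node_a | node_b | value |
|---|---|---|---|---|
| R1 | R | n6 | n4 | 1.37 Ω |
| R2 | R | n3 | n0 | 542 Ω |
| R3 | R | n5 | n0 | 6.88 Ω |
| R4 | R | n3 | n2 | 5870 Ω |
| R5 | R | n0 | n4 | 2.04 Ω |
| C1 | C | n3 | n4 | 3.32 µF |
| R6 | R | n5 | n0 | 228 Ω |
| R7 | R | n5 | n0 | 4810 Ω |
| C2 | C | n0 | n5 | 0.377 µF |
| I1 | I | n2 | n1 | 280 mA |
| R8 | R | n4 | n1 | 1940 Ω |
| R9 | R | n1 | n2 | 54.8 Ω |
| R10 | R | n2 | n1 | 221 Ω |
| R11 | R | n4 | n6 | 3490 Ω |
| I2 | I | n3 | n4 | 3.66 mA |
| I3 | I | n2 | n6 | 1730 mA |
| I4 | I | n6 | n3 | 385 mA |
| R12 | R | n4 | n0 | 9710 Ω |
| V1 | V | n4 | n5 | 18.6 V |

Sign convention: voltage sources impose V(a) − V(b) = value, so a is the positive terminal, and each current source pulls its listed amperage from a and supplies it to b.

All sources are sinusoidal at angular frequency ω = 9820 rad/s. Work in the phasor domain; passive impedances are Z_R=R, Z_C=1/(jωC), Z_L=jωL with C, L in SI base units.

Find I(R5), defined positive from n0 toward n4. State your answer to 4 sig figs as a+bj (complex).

Element admittances at ω=9820 rad/s:
  Y(R1) = 0.7299+0.000j S between n6,n4
  Y(R2) = 0.001845+0.000j S between n3,n0
  Y(R3) = 0.1453+0.000j S between n5,n0
  Y(R4) = 0.0001704+0.000j S between n3,n2
  Y(R5) = 0.4902+0.000j S between n0,n4
  Y(C1) = 0.000+0.03260j S between n3,n4
  Y(R6) = 0.004386+0.000j S between n5,n0
  Y(R7) = 0.0002079+0.000j S between n5,n0
  Y(C2) = 0.000+0.003702j S between n0,n5
  I1: injects 0.28 A into n1 (from n2)
  Y(R8) = 0.0005155+0.000j S between n4,n1
  Y(R9) = 0.01825+0.000j S between n1,n2
  Y(R10) = 0.004525+0.000j S between n2,n1
  Y(R11) = 0.0002865+0.000j S between n4,n6
  I2: injects 0.00366 A into n4 (from n3)
  I3: injects 1.73 A into n6 (from n2)
  I4: injects 0.385 A into n3 (from n6)
  Y(R12) = 0.0001030+0.000j S between n4,n0
  V1: constraint V(n4)−V(n5) = 18.6
Assemble and solve the 7×7 MNA system:
  V(n1)=-2501+0.5689j  V(n2)=-2570+0.5800j  V(n3)=4.219+2.070j  V(n4)=4.344+0.07647j  V(n5)=-14.26+0.07647j  V(n6)=6.186+0.07647j
  i(V1)=-2.138-0.04131j

-2.130-0.03748j A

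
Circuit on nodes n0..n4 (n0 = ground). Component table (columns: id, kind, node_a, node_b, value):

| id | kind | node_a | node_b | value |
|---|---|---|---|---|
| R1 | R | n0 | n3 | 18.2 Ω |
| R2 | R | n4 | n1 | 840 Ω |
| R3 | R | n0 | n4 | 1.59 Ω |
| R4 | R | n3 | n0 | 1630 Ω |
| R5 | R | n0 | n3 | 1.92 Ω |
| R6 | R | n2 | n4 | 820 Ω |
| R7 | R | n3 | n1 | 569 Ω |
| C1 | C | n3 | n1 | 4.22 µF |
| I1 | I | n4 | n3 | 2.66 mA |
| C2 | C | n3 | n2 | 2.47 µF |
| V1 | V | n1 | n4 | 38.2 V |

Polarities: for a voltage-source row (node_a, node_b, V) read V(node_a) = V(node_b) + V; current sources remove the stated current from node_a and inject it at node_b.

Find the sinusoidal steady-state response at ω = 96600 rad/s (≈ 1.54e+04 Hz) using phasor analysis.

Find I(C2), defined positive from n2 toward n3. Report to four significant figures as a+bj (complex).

MNA unknowns: 4 node voltages V₁..V_4 plus 1 source current (V1)
R1: Y=0.05495+0.000j on G[0,3]
R2: Y=0.001190+0.000j on G[4,1]
R3: Y=0.6289+0.000j on G[0,4]
R4: Y=0.0006135+0.000j on G[3,0]
R5: Y=0.5208+0.000j on G[0,3]
R6: Y=0.001220+0.000j on G[2,4]
R7: Y=0.001757+0.000j on G[3,1]
C1: Y=0.000+0.4077j on G[3,1]
I1: z[4]−=0.00266, z[3]+=0.00266
C2: Y=0.000+0.2386j on G[3,2]
V1: row V1−V4=38.2, i_V1 at 1,4
solve → V1=26.41-8.699j, V2=12.77+9.618j, V3=12.86+9.492j, V4=-11.79-8.699j
aux → i_V1=-7.485-5.494j

-0.02994-0.02234j A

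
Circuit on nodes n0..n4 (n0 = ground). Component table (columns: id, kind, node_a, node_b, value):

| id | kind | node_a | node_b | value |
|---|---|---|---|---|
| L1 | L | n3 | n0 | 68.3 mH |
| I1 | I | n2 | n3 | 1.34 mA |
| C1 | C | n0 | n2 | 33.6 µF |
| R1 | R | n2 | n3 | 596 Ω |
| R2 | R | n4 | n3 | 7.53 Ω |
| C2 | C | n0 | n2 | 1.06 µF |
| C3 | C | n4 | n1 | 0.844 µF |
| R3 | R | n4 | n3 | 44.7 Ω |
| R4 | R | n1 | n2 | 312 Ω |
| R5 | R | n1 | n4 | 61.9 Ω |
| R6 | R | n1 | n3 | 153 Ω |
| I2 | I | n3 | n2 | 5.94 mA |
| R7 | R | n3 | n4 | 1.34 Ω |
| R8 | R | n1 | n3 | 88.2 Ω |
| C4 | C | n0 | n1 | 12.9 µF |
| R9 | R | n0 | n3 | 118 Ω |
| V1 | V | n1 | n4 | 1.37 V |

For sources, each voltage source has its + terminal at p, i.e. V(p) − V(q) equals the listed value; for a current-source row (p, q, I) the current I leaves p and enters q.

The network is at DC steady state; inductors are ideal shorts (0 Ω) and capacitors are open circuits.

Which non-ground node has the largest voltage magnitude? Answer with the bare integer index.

MNA unknowns: 4 node voltages V₁..V_4 plus 2 source currents (L1, V1)
L1: row V3−V0=0, i_L1 at 3,0
I1: z[2]−=0.00134, z[3]+=0.00134
C1: Y=0.000 on G[0,2]
R1: Y=0.001678 on G[2,3]
R2: Y=0.1328 on G[4,3]
C2: Y=0.000 on G[0,2]
C3: Y=0.000 on G[4,1]
R3: Y=0.02237 on G[4,3]
R4: Y=0.003205 on G[1,2]
R5: Y=0.01616 on G[1,4]
R6: Y=0.006536 on G[1,3]
I2: z[3]−=0.00594, z[2]+=0.00594
R7: Y=0.7463 on G[3,4]
R8: Y=0.01134 on G[1,3]
C4: Y=0.000 on G[0,1]
R9: Y=0.008475 on G[0,3]
V1: row V1−V4=1.37, i_V1 at 1,4
solve → V1=1.345, V2=1.825, V3=0.000, V4=-0.02496
aux → i_L1=0.000, i_V1=-0.04464

2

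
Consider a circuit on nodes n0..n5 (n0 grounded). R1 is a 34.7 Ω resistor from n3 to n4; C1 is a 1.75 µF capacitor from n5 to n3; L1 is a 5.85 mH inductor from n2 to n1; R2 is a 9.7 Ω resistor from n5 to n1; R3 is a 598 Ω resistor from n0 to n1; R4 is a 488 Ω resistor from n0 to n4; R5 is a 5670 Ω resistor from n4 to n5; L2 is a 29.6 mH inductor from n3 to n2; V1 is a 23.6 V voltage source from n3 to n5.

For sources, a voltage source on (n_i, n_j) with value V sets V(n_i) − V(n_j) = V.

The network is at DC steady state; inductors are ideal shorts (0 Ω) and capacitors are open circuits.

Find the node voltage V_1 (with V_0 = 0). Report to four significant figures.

0.07661 V

Apply KCL at each of the 5 non-ground nodes and solve the resulting linear system.
Node n1: branches {L1, R2, R3} → V_1 = 0.07661
Node n2: branches {L1, L2} → V_2 = 0.07661
Node n3: branches {R1, C1, L2, V1} → V_3 = 0.07661
Node n4: branches {R1, R4, R5} → V_4 = -0.06252
Node n5: branches {C1, R2, R5, V1} → V_5 = -23.52
Source currents: i(L1)=2.433, i(L2)=2.433, i(V1)=-2.437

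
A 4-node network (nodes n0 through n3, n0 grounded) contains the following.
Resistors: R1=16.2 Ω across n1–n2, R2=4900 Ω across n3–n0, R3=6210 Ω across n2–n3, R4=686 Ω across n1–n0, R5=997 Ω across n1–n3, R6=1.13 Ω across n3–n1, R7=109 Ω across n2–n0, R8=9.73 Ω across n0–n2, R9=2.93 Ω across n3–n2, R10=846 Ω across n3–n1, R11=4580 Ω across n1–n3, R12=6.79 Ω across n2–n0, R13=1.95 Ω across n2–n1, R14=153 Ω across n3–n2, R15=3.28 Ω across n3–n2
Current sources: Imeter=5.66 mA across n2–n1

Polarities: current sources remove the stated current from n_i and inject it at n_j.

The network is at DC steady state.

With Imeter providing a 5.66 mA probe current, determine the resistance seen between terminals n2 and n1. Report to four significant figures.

MNA unknowns: 3 node voltages V₁..V_3
R1: Y=0.06173 on G[1,2]
R2: Y=0.0002041 on G[3,0]
R3: Y=0.0001610 on G[2,3]
R4: Y=0.001458 on G[1,0]
R5: Y=0.001003 on G[1,3]
R6: Y=0.8850 on G[3,1]
R7: Y=0.009174 on G[2,0]
R8: Y=0.1028 on G[0,2]
R9: Y=0.3413 on G[3,2]
R10: Y=0.001182 on G[3,1]
R11: Y=0.0002183 on G[1,3]
R12: Y=0.1473 on G[2,0]
R13: Y=0.5128 on G[2,1]
R14: Y=0.006536 on G[3,2]
R15: Y=0.3049 on G[3,2]
Imeter: z[2]−=0.00566, z[1]+=0.00566
solve → V1=0.005908, V2=-3.589e-05, V3=0.003388

R_eq = 1.050 Ω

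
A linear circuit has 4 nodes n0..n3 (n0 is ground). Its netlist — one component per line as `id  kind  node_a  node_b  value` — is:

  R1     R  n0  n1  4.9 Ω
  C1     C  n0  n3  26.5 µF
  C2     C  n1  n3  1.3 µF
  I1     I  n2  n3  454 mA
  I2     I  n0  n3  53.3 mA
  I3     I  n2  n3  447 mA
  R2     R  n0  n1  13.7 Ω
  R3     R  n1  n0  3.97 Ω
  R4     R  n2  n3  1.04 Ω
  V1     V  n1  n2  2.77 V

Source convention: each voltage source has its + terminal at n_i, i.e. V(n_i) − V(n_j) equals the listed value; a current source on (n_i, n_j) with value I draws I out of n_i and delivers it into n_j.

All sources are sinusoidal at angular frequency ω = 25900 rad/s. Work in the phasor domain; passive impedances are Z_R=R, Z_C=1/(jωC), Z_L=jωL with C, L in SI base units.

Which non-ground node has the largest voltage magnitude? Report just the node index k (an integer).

MNA unknowns: 3 node voltages V₁..V_3 plus 1 source current (V1)
R1: Y=0.2041+0.000j on G[0,1]
C1: Y=0.000+0.6864j on G[0,3]
C2: Y=0.000+0.03367j on G[1,3]
I1: z[2]−=0.454, z[3]+=0.454
I2: z[0]−=0.0533, z[3]+=0.0533
I3: z[2]−=0.447, z[3]+=0.447
R2: Y=0.07299+0.000j on G[0,1]
R3: Y=0.2519+0.000j on G[1,0]
R4: Y=0.9615+0.000j on G[2,3]
V1: row V1−V2=2.77, i_V1 at 1,2
solve → V1=0.9748+0.4055j, V2=-1.795+0.4055j, V3=-0.3125+0.6736j
aux → i_V1=-0.5247-0.2578j

2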